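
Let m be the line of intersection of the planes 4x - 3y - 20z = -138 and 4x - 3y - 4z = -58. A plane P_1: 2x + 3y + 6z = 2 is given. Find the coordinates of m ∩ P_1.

(-11, -2, 5)

Direction of m: (4, -3, -20) × (4, -3, -4) = (-48, -64, 0).
A point on m: solving the two plane equations with x = -23 gives (-23, -18, 5).
Substitute r = (-23, -18, 5) + t(-48, -64, 0) into the plane: -70 + (-288)t = 2, so t = -1/4.
Intersection: (-23, -18, 5) + (-1/4)·(-48, -64, 0) = (-11, -2, 5).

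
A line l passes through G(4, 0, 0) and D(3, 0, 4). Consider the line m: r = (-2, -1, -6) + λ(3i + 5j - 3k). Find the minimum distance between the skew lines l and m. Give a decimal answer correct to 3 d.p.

A direction vector for l is D − G = (-1, 0, 4).
Common perpendicular direction n = (-1, 0, 4) × (3, 5, -3) = (-20, 9, -5).
With w = (-2, -1, -6) − (4, 0, 0) = (-6, -1, -6), w · n = 141.
Distance = |w · n| / |n| = |141| / √506 ≈ 6.268.

6.268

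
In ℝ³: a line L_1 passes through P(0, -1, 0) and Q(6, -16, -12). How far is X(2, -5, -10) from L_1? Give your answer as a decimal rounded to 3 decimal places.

A direction vector for L_1 is Q − P = (6, -15, -12).
Taking (0, -1, 0) on L_1 with direction v = (6, -15, -12): w = X − (0, -1, 0) = (2, -4, -10), and w × v = (-102, -36, -6).
Distance = |w × v| / |v| = √11736 / √405 ≈ 5.383.

5.383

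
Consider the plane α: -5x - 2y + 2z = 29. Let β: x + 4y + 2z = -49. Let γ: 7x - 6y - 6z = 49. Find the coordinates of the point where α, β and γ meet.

(-5, -8, -6)

Solving the 3×3 linear system -5x - 2y + 2z = 29, x + 4y + 2z = -49, 7x - 6y - 6z = 49 (e.g. by elimination or Cramer's rule, determinant = -48) gives (-5, -8, -6).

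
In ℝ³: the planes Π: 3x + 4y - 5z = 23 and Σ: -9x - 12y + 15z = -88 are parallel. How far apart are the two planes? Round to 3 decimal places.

Rescale Σ by 1/(-3): 3x + 4y - 5z = 88/3. Then distance = |23 − (88/3)| / √50 ≈ 0.896.

0.896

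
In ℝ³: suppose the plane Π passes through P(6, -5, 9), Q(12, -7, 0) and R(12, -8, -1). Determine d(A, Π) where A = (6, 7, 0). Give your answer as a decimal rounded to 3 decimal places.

11.455

PQ = (6, -2, -9), PR = (6, -3, -10); a normal to Π is PQ × PR = (-7, 6, -6).
Using P: Π has equation -7x + 6y - 6z = -126.
n·A − d = (-7)·(6) + (6)·(7) + (-6)·(0) − (-126) = 126; |n| = √121.
Distance = |126| / √121 = 126/√121 ≈ 11.455.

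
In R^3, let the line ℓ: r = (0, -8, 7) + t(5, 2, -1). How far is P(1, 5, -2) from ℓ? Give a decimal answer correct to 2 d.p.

Taking (0, -8, 7) on ℓ with direction v = (5, 2, -1): w = P − (0, -8, 7) = (1, 13, -9), and w × v = (5, -44, -63).
Distance = |w × v| / |v| = √5930 / √30 ≈ 14.06.

14.06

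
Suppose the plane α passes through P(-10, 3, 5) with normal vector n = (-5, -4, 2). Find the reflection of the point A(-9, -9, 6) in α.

α: n·r = n·P gives -5x - 4y + 2z = 48.
λ = (n·A − d)/|n|² = (93 − 48)/45 = 1.
Reflection = A − 2λn = (-9, -9, 6) − 2·(-5, -4, 2) = (1, -1, 2).

(1, -1, 2)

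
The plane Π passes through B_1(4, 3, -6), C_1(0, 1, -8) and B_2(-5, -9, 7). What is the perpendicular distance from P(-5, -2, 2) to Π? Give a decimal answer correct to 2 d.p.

3.73

B_1C_1 = (-4, -2, -2), B_1B_2 = (-9, -12, 13); a normal to Π is B_1C_1 × B_1B_2 = (-50, 70, 30).
Using B_1: Π has equation -50x + 70y + 30z = -170.
n·P − d = (-50)·(-5) + (70)·(-2) + (30)·(2) − (-170) = 340; |n| = √8300.
Distance = |340| / √8300 = 340/√8300 ≈ 3.73.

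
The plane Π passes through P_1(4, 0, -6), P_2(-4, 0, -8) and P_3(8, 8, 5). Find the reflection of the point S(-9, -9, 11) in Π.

P_1P_2 = (-8, 0, -2), P_1P_3 = (4, 8, 11); a normal to Π is P_1P_2 × P_1P_3 = (16, 80, -64).
Using P_1: Π has equation 16x + 80y - 64z = 448.
λ = (n·S − d)/|n|² = (-1568 − 448)/10752 = -3/16.
Reflection = S − 2λn = (-9, -9, 11) − (-3/8)·(16, 80, -64) = (-3, 21, -13).

(-3, 21, -13)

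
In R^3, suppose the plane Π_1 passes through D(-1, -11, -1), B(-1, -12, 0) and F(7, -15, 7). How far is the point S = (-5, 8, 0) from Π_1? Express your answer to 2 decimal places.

14.67

DB = (0, -1, 1), DF = (8, -4, 8); a normal to Π_1 is DB × DF = (-4, 8, 8).
Using D: Π_1 has equation -4x + 8y + 8z = -92.
n·S − d = (-4)·(-5) + (8)·(8) + (8)·(0) − (-92) = 176; |n| = √144.
Distance = |176| / √144 = 176/√144 ≈ 14.67.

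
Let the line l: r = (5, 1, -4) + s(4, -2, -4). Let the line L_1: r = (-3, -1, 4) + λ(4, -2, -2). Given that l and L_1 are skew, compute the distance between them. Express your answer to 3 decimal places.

Common perpendicular direction n = (4, -2, -4) × (4, -2, -2) = (-4, -8, 0).
With w = (-3, -1, 4) − (5, 1, -4) = (-8, -2, 8), w · n = 48.
Distance = |w · n| / |n| = |48| / √80 ≈ 5.367.

5.367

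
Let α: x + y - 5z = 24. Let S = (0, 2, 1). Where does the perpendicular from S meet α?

Foot = S − λn with λ = (n·S − d)/|n|² = (-3 − 24)/27 = -1.
Foot = (0, 2, 1) − (-1)·(1, 1, -5) = (1, 3, -4).

(1, 3, -4)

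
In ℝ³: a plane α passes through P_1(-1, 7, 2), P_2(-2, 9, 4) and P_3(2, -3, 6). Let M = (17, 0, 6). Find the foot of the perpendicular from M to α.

(3, -5, 4)

P_1P_2 = (-1, 2, 2), P_1P_3 = (3, -10, 4); a normal to α is P_1P_2 × P_1P_3 = (28, 10, 4).
Using P_1: α has equation 28x + 10y + 4z = 50.
Foot = M − λn with λ = (n·M − d)/|n|² = (500 − 50)/900 = 1/2.
Foot = (17, 0, 6) − (1/2)·(28, 10, 4) = (3, -5, 4).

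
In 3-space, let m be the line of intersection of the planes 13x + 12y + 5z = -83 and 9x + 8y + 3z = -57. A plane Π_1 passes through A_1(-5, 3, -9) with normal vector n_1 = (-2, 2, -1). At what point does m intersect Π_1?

Direction of m: (13, 12, 5) × (9, 8, 3) = (-4, 6, -4).
A point on m: solving the two plane equations with x = -10 gives (-10, 6, -5).
Π_1: n_1·r = n_1·A_1 gives -2x + 2y - z = 25.
Substitute r = (-10, 6, -5) + t(-4, 6, -4) into the plane: 37 + 24t = 25, so t = -1/2.
Intersection: (-10, 6, -5) + (-1/2)·(-4, 6, -4) = (-8, 3, -3).

(-8, 3, -3)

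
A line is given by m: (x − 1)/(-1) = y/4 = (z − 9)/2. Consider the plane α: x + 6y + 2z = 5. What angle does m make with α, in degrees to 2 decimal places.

66.95

m has direction (-1, 4, 2) through (1, 0, 9).
sin θ = |n·v| / (|n||v|) = |27| / (√41 · √21) = 0.92016.
θ ≈ 66.95°.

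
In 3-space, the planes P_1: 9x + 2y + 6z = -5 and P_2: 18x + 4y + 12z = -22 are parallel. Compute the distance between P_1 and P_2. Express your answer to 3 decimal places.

0.545

Rescale P_2 by 1/2: 9x + 2y + 6z = -11. Then distance = |-5 − (-11)| / √121 ≈ 0.545.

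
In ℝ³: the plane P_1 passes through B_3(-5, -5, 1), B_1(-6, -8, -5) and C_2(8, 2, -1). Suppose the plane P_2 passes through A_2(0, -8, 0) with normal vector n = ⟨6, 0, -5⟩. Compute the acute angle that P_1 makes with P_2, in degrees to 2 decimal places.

B_3B_1 = (-1, -3, -6), B_3C_2 = (13, 7, -2); a normal to P_1 is B_3B_1 × B_3C_2 = (48, -80, 32).
Using B_3: P_1 has equation 48x - 80y + 32z = 192.
P_2: n·r = n·A_2 gives 6x - 5z = 0.
cos θ = |n₁·n₂| / (|n₁||n₂|) = |128| / (√9728 · √61).
θ = arccos(0.16616) ≈ 80.44°.

80.44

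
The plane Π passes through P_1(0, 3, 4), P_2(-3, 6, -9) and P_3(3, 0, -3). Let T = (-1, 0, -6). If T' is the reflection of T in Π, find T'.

P_1P_2 = (-3, 3, -13), P_1P_3 = (3, -3, -7); a normal to Π is P_1P_2 × P_1P_3 = (-60, -60, 0).
Using P_1: Π has equation -60x - 60y = -180.
λ = (n·T − d)/|n|² = (60 − (-180))/7200 = 1/30.
Reflection = T − 2λn = (-1, 0, -6) − (1/15)·(-60, -60, 0) = (3, 4, -6).

(3, 4, -6)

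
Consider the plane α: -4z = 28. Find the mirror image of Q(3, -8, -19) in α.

(3, -8, 5)

λ = (n·Q − d)/|n|² = (76 − 28)/16 = 3.
Reflection = Q − 2λn = (3, -8, -19) − 6·(0, 0, -4) = (3, -8, 5).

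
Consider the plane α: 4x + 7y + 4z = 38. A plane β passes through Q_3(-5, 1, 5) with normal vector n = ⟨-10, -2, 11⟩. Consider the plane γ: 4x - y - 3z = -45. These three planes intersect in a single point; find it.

(-6, 6, 5)

β: n·r = n·Q_3 gives -10x - 2y + 11z = 103.
Solving the 3×3 linear system 4x + 7y + 4z = 38, -10x - 2y + 11z = 103, 4x - y - 3z = -45 (e.g. by elimination or Cramer's rule, determinant = 238) gives (-6, 6, 5).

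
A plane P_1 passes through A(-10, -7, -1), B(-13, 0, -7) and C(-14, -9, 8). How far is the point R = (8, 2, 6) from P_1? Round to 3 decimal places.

AB = (-3, 7, -6), AC = (-4, -2, 9); a normal to P_1 is AB × AC = (51, 51, 34).
Using A: P_1 has equation 51x + 51y + 34z = -901.
n·R − d = (51)·(8) + (51)·(2) + (34)·(6) − (-901) = 1615; |n| = √6358.
Distance = |1615| / √6358 = 1615/√6358 ≈ 20.254.

20.254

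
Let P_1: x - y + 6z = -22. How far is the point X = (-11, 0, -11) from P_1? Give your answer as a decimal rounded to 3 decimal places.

8.922

n·X − d = (1)·(-11) + (-1)·(0) + (6)·(-11) − (-22) = -55; |n| = √38.
Distance = |-55| / √38 = 55/√38 ≈ 8.922.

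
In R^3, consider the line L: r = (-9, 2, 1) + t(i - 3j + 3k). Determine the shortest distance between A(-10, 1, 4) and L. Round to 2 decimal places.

Taking (-9, 2, 1) on L with direction v = (1, -3, 3): w = A − (-9, 2, 1) = (-1, -1, 3), and w × v = (6, 6, 4).
Distance = |w × v| / |v| = √88 / √19 ≈ 2.15.

2.15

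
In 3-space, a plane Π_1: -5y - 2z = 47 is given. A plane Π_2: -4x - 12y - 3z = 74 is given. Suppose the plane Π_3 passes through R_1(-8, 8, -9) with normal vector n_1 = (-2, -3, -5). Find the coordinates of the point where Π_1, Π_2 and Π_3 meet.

(7, -7, -6)

Π_3: n_1·r = n_1·R_1 gives -2x - 3y - 5z = 37.
Solving the 3×3 linear system -5y - 2z = 47, -4x - 12y - 3z = 74, -2x - 3y - 5z = 37 (e.g. by elimination or Cramer's rule, determinant = 94) gives (7, -7, -6).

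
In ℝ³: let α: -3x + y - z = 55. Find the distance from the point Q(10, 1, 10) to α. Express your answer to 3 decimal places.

28.342

n·Q − d = (-3)·(10) + (1)·(1) + (-1)·(10) − 55 = -94; |n| = √11.
Distance = |-94| / √11 = 94/√11 ≈ 28.342.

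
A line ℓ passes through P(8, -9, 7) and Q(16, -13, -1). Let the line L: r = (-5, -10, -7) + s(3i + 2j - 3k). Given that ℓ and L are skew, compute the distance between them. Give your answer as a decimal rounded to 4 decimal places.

A direction vector for ℓ is Q − P = (8, -4, -8).
Common perpendicular direction n = (8, -4, -8) × (3, 2, -3) = (28, 0, 28).
With w = (-5, -10, -7) − (8, -9, 7) = (-13, -1, -14), w · n = -756.
Distance = |w · n| / |n| = |-756| / √1568 ≈ 19.0919.

19.0919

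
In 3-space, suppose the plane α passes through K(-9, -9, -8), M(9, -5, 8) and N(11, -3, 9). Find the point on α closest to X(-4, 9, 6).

(4, 5, -2)

KM = (18, 4, 16), KN = (20, 6, 17); a normal to α is KM × KN = (-28, 14, 28).
Using K: α has equation -28x + 14y + 28z = -98.
Foot = X − λn with λ = (n·X − d)/|n|² = (406 − (-98))/1764 = 2/7.
Foot = (-4, 9, 6) − (2/7)·(-28, 14, 28) = (4, 5, -2).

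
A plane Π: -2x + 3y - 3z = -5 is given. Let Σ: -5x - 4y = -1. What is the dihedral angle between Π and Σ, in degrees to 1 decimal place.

86.2

cos θ = |n₁·n₂| / (|n₁||n₂|) = |-2| / (√22 · √41).
θ = arccos(0.06659) ≈ 86.2°.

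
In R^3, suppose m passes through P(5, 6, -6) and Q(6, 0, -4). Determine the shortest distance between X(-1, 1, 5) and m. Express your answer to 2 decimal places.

A direction vector for m is Q − P = (1, -6, 2).
Taking (5, 6, -6) on m with direction v = (1, -6, 2): w = X − (5, 6, -6) = (-6, -5, 11), and w × v = (56, 23, 41).
Distance = |w × v| / |v| = √5346 / √41 ≈ 11.42.

11.42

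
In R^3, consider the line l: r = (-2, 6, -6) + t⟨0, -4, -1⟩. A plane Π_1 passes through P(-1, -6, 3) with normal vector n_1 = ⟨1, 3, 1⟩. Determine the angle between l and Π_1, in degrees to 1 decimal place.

Π_1: n_1·r = n_1·P gives x + 3y + z = -16.
sin θ = |n·v| / (|n||v|) = |-13| / (√11 · √17) = 0.95065.
θ ≈ 71.9°.

71.9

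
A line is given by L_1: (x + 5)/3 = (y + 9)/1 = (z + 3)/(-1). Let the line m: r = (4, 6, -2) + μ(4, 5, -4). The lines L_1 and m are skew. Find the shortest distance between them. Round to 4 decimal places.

L_1 has direction (3, 1, -1) through (-5, -9, -3).
Common perpendicular direction n = (3, 1, -1) × (4, 5, -4) = (1, 8, 11).
With w = (4, 6, -2) − (-5, -9, -3) = (9, 15, 1), w · n = 140.
Distance = |w · n| / |n| = |140| / √186 ≈ 10.2653.

10.2653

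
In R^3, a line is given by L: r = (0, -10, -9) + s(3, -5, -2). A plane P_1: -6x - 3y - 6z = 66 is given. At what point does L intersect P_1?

(-6, 0, -5)

Substitute r = (0, -10, -9) + t(3, -5, -2) into the plane: 84 + 9t = 66, so t = -2.
Intersection: (0, -10, -9) + (-2)·(3, -5, -2) = (-6, 0, -5).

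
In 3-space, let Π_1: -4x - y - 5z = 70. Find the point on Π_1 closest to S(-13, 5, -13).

(-9, 6, -8)

Foot = S − λn with λ = (n·S − d)/|n|² = (112 − 70)/42 = 1.
Foot = (-13, 5, -13) − 1·(-4, -1, -5) = (-9, 6, -8).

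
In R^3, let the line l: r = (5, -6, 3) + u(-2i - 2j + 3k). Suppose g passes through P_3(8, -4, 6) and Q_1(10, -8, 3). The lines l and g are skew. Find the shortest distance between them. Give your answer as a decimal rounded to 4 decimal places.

A direction vector for g is Q_1 − P_3 = (2, -4, -3).
Common perpendicular direction n = (-2, -2, 3) × (2, -4, -3) = (18, 0, 12).
With w = (8, -4, 6) − (5, -6, 3) = (3, 2, 3), w · n = 90.
Distance = |w · n| / |n| = |90| / √468 ≈ 4.1603.

4.1603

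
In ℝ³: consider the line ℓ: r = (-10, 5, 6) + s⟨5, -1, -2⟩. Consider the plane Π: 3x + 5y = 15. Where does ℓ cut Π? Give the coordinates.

(0, 3, 2)

Substitute r = (-10, 5, 6) + t(5, -1, -2) into the plane: -5 + 10t = 15, so t = 2.
Intersection: (-10, 5, 6) + 2·(5, -1, -2) = (0, 3, 2).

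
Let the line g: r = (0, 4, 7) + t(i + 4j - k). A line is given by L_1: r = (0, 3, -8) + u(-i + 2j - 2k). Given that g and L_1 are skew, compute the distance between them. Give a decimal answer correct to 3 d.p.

Common perpendicular direction n = (1, 4, -1) × (-1, 2, -2) = (-6, 3, 6).
With w = (0, 3, -8) − (0, 4, 7) = (0, -1, -15), w · n = -93.
Distance = |w · n| / |n| = |-93| / √81 ≈ 10.333.

10.333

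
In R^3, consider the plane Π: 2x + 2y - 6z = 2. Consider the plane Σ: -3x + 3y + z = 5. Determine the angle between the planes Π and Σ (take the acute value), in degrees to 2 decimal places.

cos θ = |n₁·n₂| / (|n₁||n₂|) = |-6| / (√44 · √19).
θ = arccos(0.20751) ≈ 78.02°.

78.02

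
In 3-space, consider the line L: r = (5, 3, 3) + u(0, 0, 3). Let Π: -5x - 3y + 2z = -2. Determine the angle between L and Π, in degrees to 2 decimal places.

18.93

sin θ = |n·v| / (|n||v|) = |6| / (√38 · √9) = 0.32444.
θ ≈ 18.93°.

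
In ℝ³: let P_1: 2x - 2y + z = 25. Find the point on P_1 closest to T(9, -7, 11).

Foot = T − λn with λ = (n·T − d)/|n|² = (43 − 25)/9 = 2.
Foot = (9, -7, 11) − 2·(2, -2, 1) = (5, -3, 9).

(5, -3, 9)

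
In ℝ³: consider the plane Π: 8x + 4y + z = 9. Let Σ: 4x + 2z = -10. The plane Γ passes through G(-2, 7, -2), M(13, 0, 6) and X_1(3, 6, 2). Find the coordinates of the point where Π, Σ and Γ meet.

GM = (15, -7, 8), GX_1 = (5, -1, 4); a normal to Γ is GM × GX_1 = (-20, -20, 20).
Using G: Γ has equation -20x - 20y + 20z = -140.
Solving the 3×3 linear system 8x + 4y + z = 9, 4x + 2z = -10, -20x - 20y + 20z = -140 (e.g. by elimination or Cramer's rule, determinant = -240) gives (-1, 5, -3).

(-1, 5, -3)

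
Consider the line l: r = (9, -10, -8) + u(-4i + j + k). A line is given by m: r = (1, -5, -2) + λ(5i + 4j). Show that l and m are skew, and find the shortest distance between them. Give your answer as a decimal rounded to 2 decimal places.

Common perpendicular direction n = (-4, 1, 1) × (5, 4, 0) = (-4, 5, -21).
With w = (1, -5, -2) − (9, -10, -8) = (-8, 5, 6), w · n = -69.
Since n ≠ 0 the lines are not parallel, and w · n = -69 ≠ 0 so they do not intersect; hence they are skew.
Distance = |w · n| / |n| = |-69| / √482 ≈ 3.14.

3.14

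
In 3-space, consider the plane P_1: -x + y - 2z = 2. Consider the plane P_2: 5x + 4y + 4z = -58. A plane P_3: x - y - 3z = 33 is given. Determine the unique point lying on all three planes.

Solving the 3×3 linear system -x + y - 2z = 2, 5x + 4y + 4z = -58, x - y - 3z = 33 (e.g. by elimination or Cramer's rule, determinant = 45) gives (2, -10, -7).

(2, -10, -7)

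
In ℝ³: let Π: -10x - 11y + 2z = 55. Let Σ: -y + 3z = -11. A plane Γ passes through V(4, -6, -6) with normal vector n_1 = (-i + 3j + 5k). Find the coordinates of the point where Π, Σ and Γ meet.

(1, -7, -6)

Γ: n_1·r = n_1·V gives -x + 3y + 5z = -52.
Solving the 3×3 linear system -10x - 11y + 2z = 55, -y + 3z = -11, -x + 3y + 5z = -52 (e.g. by elimination or Cramer's rule, determinant = 171) gives (1, -7, -6).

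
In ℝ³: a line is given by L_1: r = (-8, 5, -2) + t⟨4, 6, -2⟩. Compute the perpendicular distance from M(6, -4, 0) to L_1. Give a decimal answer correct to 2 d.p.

Taking (-8, 5, -2) on L_1 with direction v = (4, 6, -2): w = M − (-8, 5, -2) = (14, -9, 2), and w × v = (6, 36, 120).
Distance = |w × v| / |v| = √15732 / √56 ≈ 16.76.

16.76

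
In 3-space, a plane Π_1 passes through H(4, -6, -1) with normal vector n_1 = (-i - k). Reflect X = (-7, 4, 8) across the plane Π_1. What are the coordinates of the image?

(-5, 4, 10)

Π_1: n_1·r = n_1·H gives -x - z = -3.
λ = (n·X − d)/|n|² = (-1 − (-3))/2 = 1.
Reflection = X − 2λn = (-7, 4, 8) − 2·(-1, 0, -1) = (-5, 4, 10).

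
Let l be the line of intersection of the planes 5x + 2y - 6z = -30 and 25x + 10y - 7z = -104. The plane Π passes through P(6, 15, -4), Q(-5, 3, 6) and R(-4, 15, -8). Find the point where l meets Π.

Direction of l: (5, 2, -6) × (25, 10, -7) = (46, -115, 0).
A point on l: solving the two plane equations with x = -12 gives (-12, 21, 2).
PQ = (-11, -12, 10), PR = (-10, 0, -4); a normal to Π is PQ × PR = (48, -144, -120).
Using P: Π has equation 48x - 144y - 120z = -1392.
Substitute r = (-12, 21, 2) + t(46, -115, 0) into the plane: -3840 + 18768t = -1392, so t = 3/23.
Intersection: (-12, 21, 2) + (3/23)·(46, -115, 0) = (-6, 6, 2).

(-6, 6, 2)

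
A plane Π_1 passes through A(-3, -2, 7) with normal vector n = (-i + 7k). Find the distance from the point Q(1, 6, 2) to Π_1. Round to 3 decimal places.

5.515

Π_1: n·r = n·A gives -x + 7z = 52.
n·Q − d = (-1)·(1) + (0)·(6) + (7)·(2) − 52 = -39; |n| = √50.
Distance = |-39| / √50 = 39/√50 ≈ 5.515.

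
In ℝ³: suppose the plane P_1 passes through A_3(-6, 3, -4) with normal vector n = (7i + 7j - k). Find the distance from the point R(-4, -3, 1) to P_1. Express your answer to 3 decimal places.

3.317

P_1: n·r = n·A_3 gives 7x + 7y - z = -17.
n·R − d = (7)·(-4) + (7)·(-3) + (-1)·(1) − (-17) = -33; |n| = √99.
Distance = |-33| / √99 = 33/√99 ≈ 3.317.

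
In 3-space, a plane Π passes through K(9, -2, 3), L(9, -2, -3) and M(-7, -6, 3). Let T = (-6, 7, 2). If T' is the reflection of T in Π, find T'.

(0, -17, 2)

KL = (0, 0, -6), KM = (-16, -4, 0); a normal to Π is KL × KM = (-24, 96, 0).
Using K: Π has equation -24x + 96y = -408.
λ = (n·T − d)/|n|² = (816 − (-408))/9792 = 1/8.
Reflection = T − 2λn = (-6, 7, 2) − (1/4)·(-24, 96, 0) = (0, -17, 2).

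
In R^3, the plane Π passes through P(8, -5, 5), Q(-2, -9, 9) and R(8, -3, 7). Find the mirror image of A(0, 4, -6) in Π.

(16, -16, 14)

PQ = (-10, -4, 4), PR = (0, 2, 2); a normal to Π is PQ × PR = (-16, 20, -20).
Using P: Π has equation -16x + 20y - 20z = -328.
λ = (n·A − d)/|n|² = (200 − (-328))/1056 = 1/2.
Reflection = A − 2λn = (0, 4, -6) − 1·(-16, 20, -20) = (16, -16, 14).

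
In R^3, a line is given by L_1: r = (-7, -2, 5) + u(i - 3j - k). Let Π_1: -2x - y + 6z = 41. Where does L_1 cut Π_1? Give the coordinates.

Substitute r = (-7, -2, 5) + t(1, -3, -1) into the plane: 46 + (-5)t = 41, so t = 1.
Intersection: (-7, -2, 5) + 1·(1, -3, -1) = (-6, -5, 4).

(-6, -5, 4)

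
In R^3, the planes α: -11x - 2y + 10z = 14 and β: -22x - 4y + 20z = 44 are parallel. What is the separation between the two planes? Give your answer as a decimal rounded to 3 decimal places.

0.533

Rescale β by 1/2: -11x - 2y + 10z = 22. Then distance = |14 − 22| / √225 ≈ 0.533.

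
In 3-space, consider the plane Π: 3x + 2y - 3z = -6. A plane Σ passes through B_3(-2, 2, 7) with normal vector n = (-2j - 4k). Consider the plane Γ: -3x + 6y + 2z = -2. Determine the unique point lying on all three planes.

Σ: n·r = n·B_3 gives -2y - 4z = -32.
Solving the 3×3 linear system 3x + 2y - 3z = -6, -2y - 4z = -32, -3x + 6y + 2z = -2 (e.g. by elimination or Cramer's rule, determinant = 102) gives (6, 0, 8).

(6, 0, 8)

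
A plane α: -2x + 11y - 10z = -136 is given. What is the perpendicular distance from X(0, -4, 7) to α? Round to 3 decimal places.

n·X − d = (-2)·(0) + (11)·(-4) + (-10)·(7) − (-136) = 22; |n| = √225.
Distance = |22| / √225 = 22/√225 ≈ 1.467.

1.467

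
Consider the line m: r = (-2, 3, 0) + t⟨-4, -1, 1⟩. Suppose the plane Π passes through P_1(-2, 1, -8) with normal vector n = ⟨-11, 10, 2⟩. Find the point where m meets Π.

(2, 4, -1)

Π: n·r = n·P_1 gives -11x + 10y + 2z = 16.
Substitute r = (-2, 3, 0) + t(-4, -1, 1) into the plane: 52 + 36t = 16, so t = -1.
Intersection: (-2, 3, 0) + (-1)·(-4, -1, 1) = (2, 4, -1).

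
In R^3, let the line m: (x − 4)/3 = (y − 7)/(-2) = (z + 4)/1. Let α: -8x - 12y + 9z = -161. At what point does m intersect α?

(1, 9, -5)

m has direction (3, -2, 1) through (4, 7, -4).
Substitute r = (4, 7, -4) + t(3, -2, 1) into the plane: -152 + 9t = -161, so t = -1.
Intersection: (4, 7, -4) + (-1)·(3, -2, 1) = (1, 9, -5).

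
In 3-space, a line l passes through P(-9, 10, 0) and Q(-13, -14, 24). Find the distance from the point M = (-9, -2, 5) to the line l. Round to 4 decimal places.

A direction vector for l is Q − P = (-4, -24, 24).
Taking (-9, 10, 0) on l with direction v = (-4, -24, 24): w = M − (-9, 10, 0) = (0, -12, 5), and w × v = (-168, -20, -48).
Distance = |w × v| / |v| = √30928 / √1168 ≈ 5.1458.

5.1458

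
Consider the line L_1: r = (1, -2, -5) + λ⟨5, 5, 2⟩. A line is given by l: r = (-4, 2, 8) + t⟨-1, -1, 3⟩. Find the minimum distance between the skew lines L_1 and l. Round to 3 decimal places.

6.364

Common perpendicular direction n = (5, 5, 2) × (-1, -1, 3) = (17, -17, 0).
With w = (-4, 2, 8) − (1, -2, -5) = (-5, 4, 13), w · n = -153.
Distance = |w · n| / |n| = |-153| / √578 ≈ 6.364.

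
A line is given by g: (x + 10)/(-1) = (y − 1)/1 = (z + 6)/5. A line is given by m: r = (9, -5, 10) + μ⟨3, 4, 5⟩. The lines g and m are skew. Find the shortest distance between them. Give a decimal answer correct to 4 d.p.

g has direction (-1, 1, 5) through (-10, 1, -6).
Common perpendicular direction n = (-1, 1, 5) × (3, 4, 5) = (-15, 20, -7).
With w = (9, -5, 10) − (-10, 1, -6) = (19, -6, 16), w · n = -517.
Distance = |w · n| / |n| = |-517| / √674 ≈ 19.9141.

19.9141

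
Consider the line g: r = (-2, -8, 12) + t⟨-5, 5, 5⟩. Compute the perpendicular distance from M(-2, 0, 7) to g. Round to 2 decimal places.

9.27

Taking (-2, -8, 12) on g with direction v = (-5, 5, 5): w = M − (-2, -8, 12) = (0, 8, -5), and w × v = (65, 25, 40).
Distance = |w × v| / |v| = √6450 / √75 ≈ 9.27.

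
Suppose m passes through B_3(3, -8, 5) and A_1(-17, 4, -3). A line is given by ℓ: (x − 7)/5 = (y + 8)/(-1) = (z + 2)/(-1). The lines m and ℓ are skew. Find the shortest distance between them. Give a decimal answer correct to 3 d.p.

2.673

A direction vector for m is A_1 − B_3 = (-20, 12, -8).
ℓ has direction (5, -1, -1) through (7, -8, -2).
Common perpendicular direction n = (-20, 12, -8) × (5, -1, -1) = (-20, -60, -40).
With w = (7, -8, -2) − (3, -8, 5) = (4, 0, -7), w · n = 200.
Distance = |w · n| / |n| = |200| / √5600 ≈ 2.673.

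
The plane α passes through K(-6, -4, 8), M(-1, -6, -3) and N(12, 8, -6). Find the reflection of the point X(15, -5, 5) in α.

KM = (5, -2, -11), KN = (18, 12, -14); a normal to α is KM × KN = (160, -128, 96).
Using K: α has equation 160x - 128y + 96z = 320.
λ = (n·X − d)/|n|² = (3520 − 320)/51200 = 1/16.
Reflection = X − 2λn = (15, -5, 5) − (1/8)·(160, -128, 96) = (-5, 11, -7).

(-5, 11, -7)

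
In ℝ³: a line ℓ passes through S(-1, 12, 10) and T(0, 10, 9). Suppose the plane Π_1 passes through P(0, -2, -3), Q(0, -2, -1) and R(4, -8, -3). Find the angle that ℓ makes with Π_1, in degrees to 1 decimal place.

A direction vector for ℓ is T − S = (1, -2, -1).
PQ = (0, 0, 2), PR = (4, -6, 0); a normal to Π_1 is PQ × PR = (12, 8, 0).
Using P: Π_1 has equation 12x + 8y = -16.
sin θ = |n·v| / (|n||v|) = |-4| / (√208 · √6) = 0.11323.
θ ≈ 6.5°.

6.5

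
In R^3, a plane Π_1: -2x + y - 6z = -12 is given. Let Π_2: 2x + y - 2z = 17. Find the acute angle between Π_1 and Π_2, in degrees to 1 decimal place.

62.1

cos θ = |n₁·n₂| / (|n₁||n₂|) = |9| / (√41 · √9).
θ = arccos(0.46852) ≈ 62.1°.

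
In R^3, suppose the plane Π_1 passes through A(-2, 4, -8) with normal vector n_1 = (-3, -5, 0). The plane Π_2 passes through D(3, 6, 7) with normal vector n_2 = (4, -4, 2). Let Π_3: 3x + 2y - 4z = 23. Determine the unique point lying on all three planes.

(3, 1, -3)

Π_1: n_1·r = n_1·A gives -3x - 5y = -14.
Π_2: n_2·r = n_2·D gives 4x - 4y + 2z = 2.
Solving the 3×3 linear system -3x - 5y = -14, 4x - 4y + 2z = 2, 3x + 2y - 4z = 23 (e.g. by elimination or Cramer's rule, determinant = -146) gives (3, 1, -3).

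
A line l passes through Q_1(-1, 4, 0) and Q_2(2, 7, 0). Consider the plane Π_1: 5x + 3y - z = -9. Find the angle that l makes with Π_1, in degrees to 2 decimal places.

72.98

A direction vector for l is Q_2 − Q_1 = (3, 3, 0).
sin θ = |n·v| / (|n||v|) = |24| / (√35 · √18) = 0.95618.
θ ≈ 72.98°.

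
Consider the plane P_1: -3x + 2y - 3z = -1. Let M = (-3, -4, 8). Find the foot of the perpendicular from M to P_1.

(-6, -2, 5)

Foot = M − λn with λ = (n·M − d)/|n|² = (-23 − (-1))/22 = -1.
Foot = (-3, -4, 8) − (-1)·(-3, 2, -3) = (-6, -2, 5).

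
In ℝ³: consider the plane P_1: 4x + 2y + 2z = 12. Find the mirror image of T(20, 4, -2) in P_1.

λ = (n·T − d)/|n|² = (84 − 12)/24 = 3.
Reflection = T − 2λn = (20, 4, -2) − 6·(4, 2, 2) = (-4, -8, -14).

(-4, -8, -14)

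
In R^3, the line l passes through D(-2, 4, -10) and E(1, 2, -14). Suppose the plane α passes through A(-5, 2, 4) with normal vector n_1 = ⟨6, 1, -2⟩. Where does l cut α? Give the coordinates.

A direction vector for l is E − D = (3, -2, -4).
α: n_1·r = n_1·A gives 6x + y - 2z = -36.
Substitute r = (-2, 4, -10) + t(3, -2, -4) into the plane: 12 + 24t = -36, so t = -2.
Intersection: (-2, 4, -10) + (-2)·(3, -2, -4) = (-8, 8, -2).

(-8, 8, -2)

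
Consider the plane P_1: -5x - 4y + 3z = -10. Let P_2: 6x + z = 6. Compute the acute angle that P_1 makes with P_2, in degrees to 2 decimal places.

51.12

cos θ = |n₁·n₂| / (|n₁||n₂|) = |-27| / (√50 · √37).
θ = arccos(0.62774) ≈ 51.12°.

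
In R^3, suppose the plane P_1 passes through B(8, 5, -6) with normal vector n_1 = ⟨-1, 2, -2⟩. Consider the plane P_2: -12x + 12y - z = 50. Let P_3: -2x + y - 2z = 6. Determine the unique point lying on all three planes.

(2, 6, -2)

P_1: n_1·r = n_1·B gives -x + 2y - 2z = 14.
Solving the 3×3 linear system -x + 2y - 2z = 14, -12x + 12y - z = 50, -2x + y - 2z = 6 (e.g. by elimination or Cramer's rule, determinant = -45) gives (2, 6, -2).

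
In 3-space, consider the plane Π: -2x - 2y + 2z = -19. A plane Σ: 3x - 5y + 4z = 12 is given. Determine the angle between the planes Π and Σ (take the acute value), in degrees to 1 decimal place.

60.7

cos θ = |n₁·n₂| / (|n₁||n₂|) = |12| / (√12 · √50).
θ = arccos(0.48990) ≈ 60.7°.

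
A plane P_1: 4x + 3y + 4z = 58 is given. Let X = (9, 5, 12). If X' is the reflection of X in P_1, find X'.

(1, -1, 4)

λ = (n·X − d)/|n|² = (99 − 58)/41 = 1.
Reflection = X − 2λn = (9, 5, 12) − 2·(4, 3, 4) = (1, -1, 4).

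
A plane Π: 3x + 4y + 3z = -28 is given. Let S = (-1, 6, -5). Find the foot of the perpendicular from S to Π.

(-4, 2, -8)

Foot = S − λn with λ = (n·S − d)/|n|² = (6 − (-28))/34 = 1.
Foot = (-1, 6, -5) − 1·(3, 4, 3) = (-4, 2, -8).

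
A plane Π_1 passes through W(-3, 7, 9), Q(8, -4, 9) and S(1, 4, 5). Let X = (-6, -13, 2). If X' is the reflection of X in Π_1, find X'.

WQ = (11, -11, 0), WS = (4, -3, -4); a normal to Π_1 is WQ × WS = (44, 44, 11).
Using W: Π_1 has equation 44x + 44y + 11z = 275.
λ = (n·X − d)/|n|² = (-814 − 275)/3993 = -3/11.
Reflection = X − 2λn = (-6, -13, 2) − (-6/11)·(44, 44, 11) = (18, 11, 8).

(18, 11, 8)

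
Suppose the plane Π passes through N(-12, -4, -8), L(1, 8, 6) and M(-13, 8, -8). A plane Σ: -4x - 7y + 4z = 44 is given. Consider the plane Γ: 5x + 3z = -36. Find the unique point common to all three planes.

(-6, -4, -2)

NL = (13, 12, 14), NM = (-1, 12, 0); a normal to Π is NL × NM = (-168, -14, 168).
Using N: Π has equation -168x - 14y + 168z = 728.
Solving the 3×3 linear system -168x - 14y + 168z = 728, -4x - 7y + 4z = 44, 5x + 3z = -36 (e.g. by elimination or Cramer's rule, determinant = 8960) gives (-6, -4, -2).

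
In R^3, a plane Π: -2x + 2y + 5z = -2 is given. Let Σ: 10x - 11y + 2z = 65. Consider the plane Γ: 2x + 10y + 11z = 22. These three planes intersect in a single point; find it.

Solving the 3×3 linear system -2x + 2y + 5z = -2, 10x - 11y + 2z = 65, 2x + 10y + 11z = 22 (e.g. by elimination or Cramer's rule, determinant = 680) gives (5, -1, 2).

(5, -1, 2)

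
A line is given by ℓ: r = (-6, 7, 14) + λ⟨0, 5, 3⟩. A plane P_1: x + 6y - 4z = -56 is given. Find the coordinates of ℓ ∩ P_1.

Substitute r = (-6, 7, 14) + t(0, 5, 3) into the plane: -20 + 18t = -56, so t = -2.
Intersection: (-6, 7, 14) + (-2)·(0, 5, 3) = (-6, -3, 8).

(-6, -3, 8)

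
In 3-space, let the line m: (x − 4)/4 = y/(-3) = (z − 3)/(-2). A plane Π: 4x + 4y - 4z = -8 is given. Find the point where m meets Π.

(0, 3, 5)

m has direction (4, -3, -2) through (4, 0, 3).
Substitute r = (4, 0, 3) + t(4, -3, -2) into the plane: 4 + 12t = -8, so t = -1.
Intersection: (4, 0, 3) + (-1)·(4, -3, -2) = (0, 3, 5).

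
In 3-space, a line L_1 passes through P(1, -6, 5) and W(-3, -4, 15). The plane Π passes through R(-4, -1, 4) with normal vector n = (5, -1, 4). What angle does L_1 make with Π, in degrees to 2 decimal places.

A direction vector for L_1 is W − P = (-4, 2, 10).
Π: n·r = n·R gives 5x - y + 4z = -3.
sin θ = |n·v| / (|n||v|) = |18| / (√42 · √120) = 0.25355.
θ ≈ 14.69°.

14.69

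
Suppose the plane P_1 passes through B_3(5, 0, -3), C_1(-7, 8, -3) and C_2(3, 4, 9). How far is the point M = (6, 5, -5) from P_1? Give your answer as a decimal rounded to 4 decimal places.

B_3C_1 = (-12, 8, 0), B_3C_2 = (-2, 4, 12); a normal to P_1 is B_3C_1 × B_3C_2 = (96, 144, -32).
Using B_3: P_1 has equation 96x + 144y - 32z = 576.
n·M − d = (96)·(6) + (144)·(5) + (-32)·(-5) − 576 = 880; |n| = √30976.
Distance = |880| / √30976 = 880/√30976 ≈ 5.0000.

5.0000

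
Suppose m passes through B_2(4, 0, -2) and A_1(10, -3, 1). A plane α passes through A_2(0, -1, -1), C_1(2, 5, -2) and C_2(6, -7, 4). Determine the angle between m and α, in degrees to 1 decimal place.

A direction vector for m is A_1 − B_2 = (6, -3, 3).
A_2C_1 = (2, 6, -1), A_2C_2 = (6, -6, 5); a normal to α is A_2C_1 × A_2C_2 = (24, -16, -48).
Using A_2: α has equation 24x - 16y - 48z = 64.
sin θ = |n·v| / (|n||v|) = |48| / (√3136 · √54) = 0.11664.
θ ≈ 6.7°.

6.7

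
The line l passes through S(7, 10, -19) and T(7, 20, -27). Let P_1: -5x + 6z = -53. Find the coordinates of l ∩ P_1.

(7, -10, -3)

A direction vector for l is T − S = (0, 10, -8).
Substitute r = (7, 10, -19) + t(0, 10, -8) into the plane: -149 + (-48)t = -53, so t = -2.
Intersection: (7, 10, -19) + (-2)·(0, 10, -8) = (7, -10, -3).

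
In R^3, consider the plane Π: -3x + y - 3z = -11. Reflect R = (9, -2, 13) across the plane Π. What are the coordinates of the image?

λ = (n·R − d)/|n|² = (-68 − (-11))/19 = -3.
Reflection = R − 2λn = (9, -2, 13) − (-6)·(-3, 1, -3) = (-9, 4, -5).

(-9, 4, -5)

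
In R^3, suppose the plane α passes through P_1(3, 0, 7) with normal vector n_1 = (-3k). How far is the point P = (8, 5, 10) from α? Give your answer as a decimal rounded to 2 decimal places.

α: n_1·r = n_1·P_1 gives -3z = -21.
n·P − d = (0)·(8) + (0)·(5) + (-3)·(10) − (-21) = -9; |n| = √9.
Distance = |-9| / √9 = 9/√9 ≈ 3.00.

3.00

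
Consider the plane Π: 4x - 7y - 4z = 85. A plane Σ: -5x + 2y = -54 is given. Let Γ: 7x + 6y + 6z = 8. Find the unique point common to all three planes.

(8, -7, -1)

Solving the 3×3 linear system 4x - 7y - 4z = 85, -5x + 2y = -54, 7x + 6y + 6z = 8 (e.g. by elimination or Cramer's rule, determinant = 14) gives (8, -7, -1).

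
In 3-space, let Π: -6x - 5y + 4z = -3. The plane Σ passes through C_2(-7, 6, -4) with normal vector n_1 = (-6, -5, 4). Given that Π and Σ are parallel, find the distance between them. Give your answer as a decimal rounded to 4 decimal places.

0.1140

Σ: n_1·r = n_1·C_2 gives -6x - 5y + 4z = -4.
Same normal n = (-6, -5, 4) with |n| = √77; distance = |-3 − (-4)| / |n| = 1/√77 ≈ 0.1140.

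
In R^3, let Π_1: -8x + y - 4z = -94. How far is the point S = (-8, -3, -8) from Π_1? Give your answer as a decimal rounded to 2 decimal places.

n·S − d = (-8)·(-8) + (1)·(-3) + (-4)·(-8) − (-94) = 187; |n| = √81.
Distance = |187| / √81 = 187/√81 ≈ 20.78.

20.78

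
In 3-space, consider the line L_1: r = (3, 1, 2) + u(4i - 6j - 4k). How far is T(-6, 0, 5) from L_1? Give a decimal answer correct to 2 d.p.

8.07

Taking (3, 1, 2) on L_1 with direction v = (4, -6, -4): w = T − (3, 1, 2) = (-9, -1, 3), and w × v = (22, -24, 58).
Distance = |w × v| / |v| = √4424 / √68 ≈ 8.07.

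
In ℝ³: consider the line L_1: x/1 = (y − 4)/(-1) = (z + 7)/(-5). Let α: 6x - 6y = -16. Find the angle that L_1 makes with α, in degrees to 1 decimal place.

15.8

L_1 has direction (1, -1, -5) through (0, 4, -7).
sin θ = |n·v| / (|n||v|) = |12| / (√72 · √27) = 0.27217.
θ ≈ 15.8°.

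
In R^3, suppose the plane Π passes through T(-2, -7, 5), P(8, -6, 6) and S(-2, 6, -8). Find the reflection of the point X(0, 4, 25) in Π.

TP = (10, 1, 1), TS = (0, 13, -13); a normal to Π is TP × TS = (-26, 130, 130).
Using T: Π has equation -26x + 130y + 130z = -208.
λ = (n·X − d)/|n|² = (3770 − (-208))/34476 = 3/26.
Reflection = X − 2λn = (0, 4, 25) − (3/13)·(-26, 130, 130) = (6, -26, -5).

(6, -26, -5)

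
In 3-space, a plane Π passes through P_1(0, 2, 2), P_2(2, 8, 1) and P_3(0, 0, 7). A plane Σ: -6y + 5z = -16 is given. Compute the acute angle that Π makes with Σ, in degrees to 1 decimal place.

80.2

P_1P_2 = (2, 6, -1), P_1P_3 = (0, -2, 5); a normal to Π is P_1P_2 × P_1P_3 = (28, -10, -4).
Using P_1: Π has equation 28x - 10y - 4z = -28.
cos θ = |n₁·n₂| / (|n₁||n₂|) = |40| / (√900 · √61).
θ = arccos(0.17072) ≈ 80.2°.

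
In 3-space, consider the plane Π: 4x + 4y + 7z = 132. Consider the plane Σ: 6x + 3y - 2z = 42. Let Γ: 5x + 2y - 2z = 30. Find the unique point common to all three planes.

(10, 2, 12)

Solving the 3×3 linear system 4x + 4y + 7z = 132, 6x + 3y - 2z = 42, 5x + 2y - 2z = 30 (e.g. by elimination or Cramer's rule, determinant = -21) gives (10, 2, 12).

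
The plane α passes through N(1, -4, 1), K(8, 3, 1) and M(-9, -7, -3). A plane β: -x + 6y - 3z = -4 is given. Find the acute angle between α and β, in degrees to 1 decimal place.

83.4

NK = (7, 7, 0), NM = (-10, -3, -4); a normal to α is NK × NM = (-28, 28, 49).
Using N: α has equation -28x + 28y + 49z = -91.
cos θ = |n₁·n₂| / (|n₁||n₂|) = |49| / (√3969 · √46).
θ = arccos(0.11468) ≈ 83.4°.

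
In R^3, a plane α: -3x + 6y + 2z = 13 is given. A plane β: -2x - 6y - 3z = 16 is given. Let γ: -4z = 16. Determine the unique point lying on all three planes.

Solving the 3×3 linear system -3x + 6y + 2z = 13, -2x - 6y - 3z = 16, -4z = 16 (e.g. by elimination or Cramer's rule, determinant = -120) gives (-5, 1, -4).

(-5, 1, -4)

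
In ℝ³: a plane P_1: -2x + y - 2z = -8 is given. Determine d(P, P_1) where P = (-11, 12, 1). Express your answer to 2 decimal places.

13.33

n·P − d = (-2)·(-11) + (1)·(12) + (-2)·(1) − (-8) = 40; |n| = √9.
Distance = |40| / √9 = 40/√9 ≈ 13.33.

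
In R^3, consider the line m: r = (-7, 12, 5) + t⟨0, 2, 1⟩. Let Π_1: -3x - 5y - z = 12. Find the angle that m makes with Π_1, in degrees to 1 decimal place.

sin θ = |n·v| / (|n||v|) = |-11| / (√35 · √5) = 0.83152.
θ ≈ 56.3°.

56.3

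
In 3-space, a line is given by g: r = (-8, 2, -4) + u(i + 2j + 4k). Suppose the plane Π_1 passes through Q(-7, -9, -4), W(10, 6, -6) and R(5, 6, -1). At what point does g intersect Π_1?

(-4, 10, 12)

QW = (17, 15, -2), QR = (12, 15, 3); a normal to Π_1 is QW × QR = (75, -75, 75).
Using Q: Π_1 has equation 75x - 75y + 75z = -150.
Substitute r = (-8, 2, -4) + t(1, 2, 4) into the plane: -1050 + 225t = -150, so t = 4.
Intersection: (-8, 2, -4) + 4·(1, 2, 4) = (-4, 10, 12).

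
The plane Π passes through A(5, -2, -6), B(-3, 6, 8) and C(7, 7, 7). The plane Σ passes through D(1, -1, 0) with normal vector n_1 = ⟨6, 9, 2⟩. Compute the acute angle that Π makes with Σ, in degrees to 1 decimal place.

60.0

AB = (-8, 8, 14), AC = (2, 9, 13); a normal to Π is AB × AC = (-22, 132, -88).
Using A: Π has equation -22x + 132y - 88z = 154.
Σ: n_1·r = n_1·D gives 6x + 9y + 2z = -3.
cos θ = |n₁·n₂| / (|n₁||n₂|) = |880| / (√25652 · √121).
θ = arccos(0.49949) ≈ 60.0°.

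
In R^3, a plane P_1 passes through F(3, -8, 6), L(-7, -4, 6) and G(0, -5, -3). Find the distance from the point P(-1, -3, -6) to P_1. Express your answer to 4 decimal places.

FL = (-10, 4, 0), FG = (-3, 3, -9); a normal to P_1 is FL × FG = (-36, -90, -18).
Using F: P_1 has equation -36x - 90y - 18z = 504.
n·P − d = (-36)·(-1) + (-90)·(-3) + (-18)·(-6) − 504 = -90; |n| = √9720.
Distance = |-90| / √9720 = 90/√9720 ≈ 0.9129.

0.9129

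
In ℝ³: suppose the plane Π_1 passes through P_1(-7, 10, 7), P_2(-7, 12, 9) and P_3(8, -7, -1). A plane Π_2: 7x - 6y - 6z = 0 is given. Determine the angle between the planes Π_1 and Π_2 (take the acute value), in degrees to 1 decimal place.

75.6

P_1P_2 = (0, 2, 2), P_1P_3 = (15, -17, -8); a normal to Π_1 is P_1P_2 × P_1P_3 = (18, 30, -30).
Using P_1: Π_1 has equation 18x + 30y - 30z = -36.
cos θ = |n₁·n₂| / (|n₁||n₂|) = |126| / (√2124 · √121).
θ = arccos(0.24854) ≈ 75.6°.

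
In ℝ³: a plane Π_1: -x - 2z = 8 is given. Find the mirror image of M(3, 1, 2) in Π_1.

(-3, 1, -10)

λ = (n·M − d)/|n|² = (-7 − 8)/5 = -3.
Reflection = M − 2λn = (3, 1, 2) − (-6)·(-1, 0, -2) = (-3, 1, -10).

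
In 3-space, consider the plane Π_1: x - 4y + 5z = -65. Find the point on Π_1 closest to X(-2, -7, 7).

(-5, 5, -8)

Foot = X − λn with λ = (n·X − d)/|n|² = (61 − (-65))/42 = 3.
Foot = (-2, -7, 7) − 3·(1, -4, 5) = (-5, 5, -8).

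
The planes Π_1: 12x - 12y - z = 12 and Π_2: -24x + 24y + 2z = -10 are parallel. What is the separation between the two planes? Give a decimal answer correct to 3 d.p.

0.412

Rescale Π_2 by 1/(-2): 12x - 12y - z = 5. Then distance = |12 − 5| / √289 ≈ 0.412.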